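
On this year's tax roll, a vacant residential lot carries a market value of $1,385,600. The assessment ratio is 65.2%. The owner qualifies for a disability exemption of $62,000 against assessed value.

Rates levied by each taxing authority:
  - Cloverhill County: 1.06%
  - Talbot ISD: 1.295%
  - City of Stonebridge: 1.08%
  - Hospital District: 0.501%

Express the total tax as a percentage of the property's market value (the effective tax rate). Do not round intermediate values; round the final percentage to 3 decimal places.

Assessed value = $1,385,600 × 0.652 = $903,411.2
Taxable value = $903,411.2 − $62,000 = $841,411.2
Cloverhill County: $841,411.2 × 0.0106 = $8,918.95872
Talbot ISD: $841,411.2 × 0.01295 = $10,896.27504
City of Stonebridge: $841,411.2 × 0.0108 = $9,087.24096
Hospital District: $841,411.2 × 0.00501 = $4,215.470112
Total tax = $33,117.944832
Effective rate = $33,117.944832 ÷ $1,385,600 = 2.390% of market value

2.390%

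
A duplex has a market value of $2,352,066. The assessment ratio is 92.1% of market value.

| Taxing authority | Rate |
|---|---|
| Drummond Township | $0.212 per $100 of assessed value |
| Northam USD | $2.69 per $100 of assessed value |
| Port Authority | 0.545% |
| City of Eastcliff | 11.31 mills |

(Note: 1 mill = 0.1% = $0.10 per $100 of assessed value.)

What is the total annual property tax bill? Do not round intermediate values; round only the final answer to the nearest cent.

Assessed value = $2,352,066 × 0.921 = $2,166,252.786
Drummond Township: $2,166,252.786 × 0.00212 = $4,592.45590632
Northam USD: $2,166,252.786 × 0.0269 = $58,272.1999434
Port Authority: $2,166,252.786 × 0.00545 = $11,806.0776837
City of Eastcliff: $2,166,252.786 × 0.01131 = $24,500.31900966
Total = $99,171.05254308

$99,171.05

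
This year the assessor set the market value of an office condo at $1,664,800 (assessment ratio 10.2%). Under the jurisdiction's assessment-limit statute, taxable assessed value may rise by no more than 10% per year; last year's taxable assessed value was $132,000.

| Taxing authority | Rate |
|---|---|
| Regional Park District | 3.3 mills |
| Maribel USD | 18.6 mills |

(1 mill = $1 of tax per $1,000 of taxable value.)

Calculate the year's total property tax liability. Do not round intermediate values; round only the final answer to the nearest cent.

$3,179.88

Uncapped assessed value = $1,664,800 × 0.102 = $169,809.6
Cap limit = $132,000 × 1.1 = $145,200
Taxable assessed value = min($169,809.6, $145,200) = $145,200 (cap binds)
Regional Park District: $145,200 × 0.0033 = $479.16
Maribel USD: $145,200 × 0.0186 = $2,700.72
Total = $3,179.88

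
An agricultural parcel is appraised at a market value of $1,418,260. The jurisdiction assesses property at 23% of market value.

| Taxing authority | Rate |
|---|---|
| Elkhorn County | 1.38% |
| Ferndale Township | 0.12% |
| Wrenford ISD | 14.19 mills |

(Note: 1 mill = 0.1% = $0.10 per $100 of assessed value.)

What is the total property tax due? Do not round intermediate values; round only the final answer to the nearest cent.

$9,521.77

Assessed value = $1,418,260 × 0.23 = $326,199.8
Elkhorn County: $326,199.8 × 0.0138 = $4,501.55724
Ferndale Township: $326,199.8 × 0.0012 = $391.43976
Wrenford ISD: $326,199.8 × 0.01419 = $4,628.775162
Total = $9,521.772162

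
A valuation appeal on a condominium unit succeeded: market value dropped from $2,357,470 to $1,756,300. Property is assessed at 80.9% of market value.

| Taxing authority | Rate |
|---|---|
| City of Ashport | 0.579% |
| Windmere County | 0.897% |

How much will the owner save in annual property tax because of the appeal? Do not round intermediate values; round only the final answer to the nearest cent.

Old assessed value = $2,357,470 × 0.809 = $1,907,193.23
New assessed value = $1,756,300 × 0.809 = $1,420,846.7
Combined rate = 0.00579 + 0.00897 = 0.01476
Old tax = $1,907,193.23 × 0.01476 = $28,150.1720748
New tax = $1,420,846.7 × 0.01476 = $20,971.697292
Reduction = $28,150.1720748 − $20,971.697292 = $7,178.4747828

$7,178.47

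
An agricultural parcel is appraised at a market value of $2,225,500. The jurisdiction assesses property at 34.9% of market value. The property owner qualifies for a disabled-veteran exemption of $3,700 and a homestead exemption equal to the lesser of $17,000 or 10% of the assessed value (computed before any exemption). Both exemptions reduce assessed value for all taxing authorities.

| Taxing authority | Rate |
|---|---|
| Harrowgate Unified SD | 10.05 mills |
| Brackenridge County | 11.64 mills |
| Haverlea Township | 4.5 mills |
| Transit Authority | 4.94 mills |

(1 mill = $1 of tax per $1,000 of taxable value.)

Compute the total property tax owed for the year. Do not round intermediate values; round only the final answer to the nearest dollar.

Assessed value = $2,225,500 × 0.349 = $776,699.5
Homestead exemption = min($17,000, 10% × $776,699.5) = min($17,000, $77,669.95) = $17,000 (dollar cap binds)
Taxable value = $776,699.5 − $3,700 − $17,000 = $755,999.5
Harrowgate Unified SD: $755,999.5 × 0.01005 = $7,597.794975
Brackenridge County: $755,999.5 × 0.01164 = $8,799.83418
Haverlea Township: $755,999.5 × 0.0045 = $3,401.99775
Transit Authority: $755,999.5 × 0.00494 = $3,734.63753
Total = $23,534.264435

$23,534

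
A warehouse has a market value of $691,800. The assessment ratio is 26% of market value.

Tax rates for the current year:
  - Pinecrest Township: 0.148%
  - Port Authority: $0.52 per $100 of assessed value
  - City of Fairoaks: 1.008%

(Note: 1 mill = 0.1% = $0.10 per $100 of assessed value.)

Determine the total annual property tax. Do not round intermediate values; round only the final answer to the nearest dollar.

Assessed value = $691,800 × 0.26 = $179,868
Pinecrest Township: $179,868 × 0.00148 = $266.20464
Port Authority: $179,868 × 0.0052 = $935.3136
City of Fairoaks: $179,868 × 0.01008 = $1,813.06944
Total = $3,014.58768

$3,015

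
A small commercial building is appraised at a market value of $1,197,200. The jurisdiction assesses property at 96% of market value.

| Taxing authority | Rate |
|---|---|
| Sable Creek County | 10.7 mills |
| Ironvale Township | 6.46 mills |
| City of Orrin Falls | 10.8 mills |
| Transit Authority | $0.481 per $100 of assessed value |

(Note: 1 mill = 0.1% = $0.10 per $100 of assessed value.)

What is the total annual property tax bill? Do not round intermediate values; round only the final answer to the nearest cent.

Assessed value = $1,197,200 × 0.96 = $1,149,312
Sable Creek County: $1,149,312 × 0.0107 = $12,297.6384
Ironvale Township: $1,149,312 × 0.00646 = $7,424.55552
City of Orrin Falls: $1,149,312 × 0.0108 = $12,412.5696
Transit Authority: $1,149,312 × 0.00481 = $5,528.19072
Total = $37,662.95424

$37,662.95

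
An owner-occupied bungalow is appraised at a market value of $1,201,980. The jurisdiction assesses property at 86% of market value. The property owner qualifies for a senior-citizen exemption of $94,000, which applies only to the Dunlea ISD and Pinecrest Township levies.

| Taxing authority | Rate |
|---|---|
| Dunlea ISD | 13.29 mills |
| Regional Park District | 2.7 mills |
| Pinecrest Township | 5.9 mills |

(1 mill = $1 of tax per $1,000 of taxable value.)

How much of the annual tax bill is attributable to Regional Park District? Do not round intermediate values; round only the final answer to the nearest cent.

Assessed value = $1,201,980 × 0.86 = $1,033,702.8
Regional Park District taxable value = $1,033,702.8 (exemption does not apply)
Regional Park District levy = $1,033,702.8 × 0.0027 = $2,790.99756

$2,791.00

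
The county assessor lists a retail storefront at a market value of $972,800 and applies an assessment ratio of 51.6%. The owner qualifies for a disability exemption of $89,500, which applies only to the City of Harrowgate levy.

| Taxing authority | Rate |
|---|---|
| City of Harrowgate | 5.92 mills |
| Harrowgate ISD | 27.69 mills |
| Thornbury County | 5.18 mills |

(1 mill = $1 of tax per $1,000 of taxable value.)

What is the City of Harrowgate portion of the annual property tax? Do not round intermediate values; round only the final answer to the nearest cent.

Assessed value = $972,800 × 0.516 = $501,964.8
City of Harrowgate taxable value = $501,964.8 − $89,500 = $412,464.8
City of Harrowgate levy = $412,464.8 × 0.00592 = $2,441.791616

$2,441.79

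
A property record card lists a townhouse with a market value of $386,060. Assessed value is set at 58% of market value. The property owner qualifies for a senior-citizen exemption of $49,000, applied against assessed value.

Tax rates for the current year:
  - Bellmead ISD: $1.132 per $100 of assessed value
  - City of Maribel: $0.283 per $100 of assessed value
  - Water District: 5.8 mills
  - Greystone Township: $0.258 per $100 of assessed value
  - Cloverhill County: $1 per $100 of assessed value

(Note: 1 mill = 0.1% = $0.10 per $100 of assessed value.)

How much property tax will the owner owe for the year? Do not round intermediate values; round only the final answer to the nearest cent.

$5,689.98

Assessed value = $386,060 × 0.58 = $223,914.8
Taxable value = $223,914.8 − $49,000 = $174,914.8
Bellmead ISD: $174,914.8 × 0.01132 = $1,980.035536
City of Maribel: $174,914.8 × 0.00283 = $495.008884
Water District: $174,914.8 × 0.0058 = $1,014.50584
Greystone Township: $174,914.8 × 0.00258 = $451.280184
Cloverhill County: $174,914.8 × 0.01 = $1,749.148
Total = $5,689.978444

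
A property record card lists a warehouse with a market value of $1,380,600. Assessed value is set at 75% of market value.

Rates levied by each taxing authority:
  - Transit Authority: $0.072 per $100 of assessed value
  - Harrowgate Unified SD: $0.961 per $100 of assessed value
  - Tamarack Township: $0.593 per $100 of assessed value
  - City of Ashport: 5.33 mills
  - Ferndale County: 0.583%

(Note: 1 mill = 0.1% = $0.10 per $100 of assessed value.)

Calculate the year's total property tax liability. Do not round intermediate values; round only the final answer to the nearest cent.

Assessed value = $1,380,600 × 0.75 = $1,035,450
Transit Authority: $1,035,450 × 0.00072 = $745.524
Harrowgate Unified SD: $1,035,450 × 0.00961 = $9,950.6745
Tamarack Township: $1,035,450 × 0.00593 = $6,140.2185
City of Ashport: $1,035,450 × 0.00533 = $5,518.9485
Ferndale County: $1,035,450 × 0.00583 = $6,036.6735
Total = $28,392.039

$28,392.04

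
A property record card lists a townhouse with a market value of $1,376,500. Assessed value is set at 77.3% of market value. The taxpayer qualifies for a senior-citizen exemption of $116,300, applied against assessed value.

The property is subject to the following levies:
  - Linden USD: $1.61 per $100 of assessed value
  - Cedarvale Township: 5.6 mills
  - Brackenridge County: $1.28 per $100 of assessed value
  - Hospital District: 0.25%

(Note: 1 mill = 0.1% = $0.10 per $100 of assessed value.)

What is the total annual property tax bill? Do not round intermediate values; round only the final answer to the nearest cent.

$35,066.18

Assessed value = $1,376,500 × 0.773 = $1,064,034.5
Taxable value = $1,064,034.5 − $116,300 = $947,734.5
Linden USD: $947,734.5 × 0.0161 = $15,258.52545
Cedarvale Township: $947,734.5 × 0.0056 = $5,307.3132
Brackenridge County: $947,734.5 × 0.0128 = $12,131.0016
Hospital District: $947,734.5 × 0.0025 = $2,369.33625
Total = $35,066.1765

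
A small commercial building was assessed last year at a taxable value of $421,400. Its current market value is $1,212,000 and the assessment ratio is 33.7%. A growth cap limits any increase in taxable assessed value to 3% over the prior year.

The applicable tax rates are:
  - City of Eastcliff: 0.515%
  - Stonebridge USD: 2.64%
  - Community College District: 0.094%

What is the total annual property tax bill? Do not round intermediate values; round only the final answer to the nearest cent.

Uncapped assessed value = $1,212,000 × 0.337 = $408,444
Cap limit = $421,400 × 1.03 = $434,042
Taxable assessed value = min($408,444, $434,042) = $408,444 (cap does not bind)
City of Eastcliff: $408,444 × 0.00515 = $2,103.4866
Stonebridge USD: $408,444 × 0.0264 = $10,782.9216
Community College District: $408,444 × 0.00094 = $383.93736
Total = $13,270.34556

$13,270.35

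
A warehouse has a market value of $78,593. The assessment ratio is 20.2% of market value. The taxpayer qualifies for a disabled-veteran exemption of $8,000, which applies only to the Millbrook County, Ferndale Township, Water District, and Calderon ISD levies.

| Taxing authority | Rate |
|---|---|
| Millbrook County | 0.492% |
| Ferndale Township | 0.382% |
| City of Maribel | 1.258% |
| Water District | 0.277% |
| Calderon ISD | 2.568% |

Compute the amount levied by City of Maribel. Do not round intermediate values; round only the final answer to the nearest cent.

$199.72

Assessed value = $78,593 × 0.202 = $15,875.786
City of Maribel taxable value = $15,875.786 (exemption does not apply)
City of Maribel levy = $15,875.786 × 0.01258 = $199.71738788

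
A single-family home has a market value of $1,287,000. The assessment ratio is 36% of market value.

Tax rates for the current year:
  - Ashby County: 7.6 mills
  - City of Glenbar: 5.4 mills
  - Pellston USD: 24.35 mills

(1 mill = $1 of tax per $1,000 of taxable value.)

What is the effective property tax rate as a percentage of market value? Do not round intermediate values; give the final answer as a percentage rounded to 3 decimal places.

Assessed value = $1,287,000 × 0.36 = $463,320
Ashby County: $463,320 × 0.0076 = $3,521.232
City of Glenbar: $463,320 × 0.0054 = $2,501.928
Pellston USD: $463,320 × 0.02435 = $11,281.842
Total tax = $17,305.002
Effective rate = $17,305.002 ÷ $1,287,000 = 1.345% of market value

1.345%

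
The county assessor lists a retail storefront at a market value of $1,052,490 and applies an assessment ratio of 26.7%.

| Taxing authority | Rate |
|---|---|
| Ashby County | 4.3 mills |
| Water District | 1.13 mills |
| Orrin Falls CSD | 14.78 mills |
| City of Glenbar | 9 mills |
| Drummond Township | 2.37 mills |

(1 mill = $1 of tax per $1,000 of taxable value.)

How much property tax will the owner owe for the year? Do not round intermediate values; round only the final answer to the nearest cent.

$8,874.45

Assessed value = $1,052,490 × 0.267 = $281,014.83
Ashby County: $281,014.83 × 0.0043 = $1,208.363769
Water District: $281,014.83 × 0.00113 = $317.5467579
Orrin Falls CSD: $281,014.83 × 0.01478 = $4,153.3991874
City of Glenbar: $281,014.83 × 0.009 = $2,529.13347
Drummond Township: $281,014.83 × 0.00237 = $666.0051471
Total = $1,208.363769 + $317.5467579 + $4,153.3991874 + $2,529.13347 + $666.0051471 = $8,874.4483314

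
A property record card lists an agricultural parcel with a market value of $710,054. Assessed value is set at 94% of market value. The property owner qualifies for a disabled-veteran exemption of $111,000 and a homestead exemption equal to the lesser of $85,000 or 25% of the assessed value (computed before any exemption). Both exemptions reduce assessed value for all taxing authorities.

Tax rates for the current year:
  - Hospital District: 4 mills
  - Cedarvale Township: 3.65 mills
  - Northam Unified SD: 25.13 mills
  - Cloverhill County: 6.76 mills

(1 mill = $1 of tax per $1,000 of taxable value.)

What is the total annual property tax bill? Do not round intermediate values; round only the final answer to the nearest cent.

$18,641.16

Assessed value = $710,054 × 0.94 = $667,450.76
Homestead exemption = min($85,000, 25% × $667,450.76) = min($85,000, $166,862.69) = $85,000 (dollar cap binds)
Taxable value = $667,450.76 − $111,000 − $85,000 = $471,450.76
Hospital District: $471,450.76 × 0.004 = $1,885.80304
Cedarvale Township: $471,450.76 × 0.00365 = $1,720.795274
Northam Unified SD: $471,450.76 × 0.02513 = $11,847.5575988
Cloverhill County: $471,450.76 × 0.00676 = $3,187.0071376
Total = $18,641.1630504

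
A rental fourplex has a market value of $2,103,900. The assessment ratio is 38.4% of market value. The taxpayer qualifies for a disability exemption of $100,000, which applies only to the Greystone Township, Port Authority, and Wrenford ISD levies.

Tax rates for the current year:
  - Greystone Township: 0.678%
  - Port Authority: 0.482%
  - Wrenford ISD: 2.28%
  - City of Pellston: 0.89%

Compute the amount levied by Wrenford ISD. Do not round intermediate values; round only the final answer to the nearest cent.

$16,140.07

Assessed value = $2,103,900 × 0.384 = $807,897.6
Wrenford ISD taxable value = $807,897.6 − $100,000 = $707,897.6
Wrenford ISD levy = $707,897.6 × 0.0228 = $16,140.06528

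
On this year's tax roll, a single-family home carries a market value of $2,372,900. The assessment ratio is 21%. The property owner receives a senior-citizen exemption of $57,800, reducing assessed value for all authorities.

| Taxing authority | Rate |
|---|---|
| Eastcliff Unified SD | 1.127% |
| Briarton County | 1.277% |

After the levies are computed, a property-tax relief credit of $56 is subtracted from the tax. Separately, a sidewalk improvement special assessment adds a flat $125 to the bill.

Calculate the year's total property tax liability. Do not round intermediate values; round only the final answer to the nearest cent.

$10,658.84

Assessed value = $2,372,900 × 0.21 = $498,309
Taxable value = $498,309 − $57,800 = $440,509
Eastcliff Unified SD: $440,509 × 0.01127 = $4,964.53643
Briarton County: $440,509 × 0.01277 = $5,625.29993
Levies subtotal = $10,589.83636
After credit = $10,589.83636 − $56 = $10,533.83636
Total = $10,533.83636 + $125 = $10,658.83636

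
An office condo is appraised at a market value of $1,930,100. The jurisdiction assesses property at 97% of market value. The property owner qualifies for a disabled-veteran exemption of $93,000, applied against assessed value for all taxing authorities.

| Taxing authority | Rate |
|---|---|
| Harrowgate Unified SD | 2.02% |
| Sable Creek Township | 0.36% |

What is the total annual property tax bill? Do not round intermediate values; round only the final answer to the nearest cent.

Assessed value = $1,930,100 × 0.97 = $1,872,197
Taxable value = $1,872,197 − $93,000 = $1,779,197
Harrowgate Unified SD: $1,779,197 × 0.0202 = $35,939.7794
Sable Creek Township: $1,779,197 × 0.0036 = $6,405.1092
Total = $35,939.7794 + $6,405.1092 = $42,344.8886

$42,344.89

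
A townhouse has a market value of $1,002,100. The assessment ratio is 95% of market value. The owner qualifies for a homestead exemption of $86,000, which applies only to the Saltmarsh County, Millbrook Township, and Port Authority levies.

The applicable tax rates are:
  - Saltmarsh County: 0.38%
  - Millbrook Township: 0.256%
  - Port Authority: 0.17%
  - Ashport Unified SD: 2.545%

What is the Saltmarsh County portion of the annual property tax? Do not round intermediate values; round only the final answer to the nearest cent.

$3,290.78

Assessed value = $1,002,100 × 0.95 = $951,995
Saltmarsh County taxable value = $951,995 − $86,000 = $865,995
Saltmarsh County levy = $865,995 × 0.0038 = $3,290.781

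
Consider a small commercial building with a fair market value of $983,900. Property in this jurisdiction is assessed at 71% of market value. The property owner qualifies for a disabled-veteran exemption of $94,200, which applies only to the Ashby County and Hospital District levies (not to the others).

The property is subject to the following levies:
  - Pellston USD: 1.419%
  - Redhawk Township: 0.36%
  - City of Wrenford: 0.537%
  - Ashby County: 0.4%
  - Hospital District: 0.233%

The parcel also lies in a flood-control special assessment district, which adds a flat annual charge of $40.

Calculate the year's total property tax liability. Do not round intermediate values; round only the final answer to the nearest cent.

Assessed value = $983,900 × 0.71 = $698,569
Pellston USD: $698,569 × 0.01419 = $9,912.69411
Redhawk Township: $698,569 × 0.0036 = $2,514.8484
City of Wrenford: $698,569 × 0.00537 = $3,751.31553
Ashby County: ($698,569 − $94,200) × 0.004 = $604,369 × 0.004 = $2,417.476
Hospital District: ($698,569 − $94,200) × 0.00233 = $604,369 × 0.00233 = $1,408.17977
Levies subtotal = $20,004.51381
Total = $20,004.51381 + $40 = $20,044.51381

$20,044.51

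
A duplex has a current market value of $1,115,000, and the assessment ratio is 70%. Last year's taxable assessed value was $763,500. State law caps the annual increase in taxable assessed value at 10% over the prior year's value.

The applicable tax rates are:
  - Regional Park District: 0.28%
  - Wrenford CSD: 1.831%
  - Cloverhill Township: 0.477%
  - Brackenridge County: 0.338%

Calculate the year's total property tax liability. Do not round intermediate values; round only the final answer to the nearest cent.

$22,837.43

Uncapped assessed value = $1,115,000 × 0.7 = $780,500
Cap limit = $763,500 × 1.1 = $839,850
Taxable assessed value = min($780,500, $839,850) = $780,500 (cap does not bind)
Regional Park District: $780,500 × 0.0028 = $2,185.4
Wrenford CSD: $780,500 × 0.01831 = $14,290.955
Cloverhill Township: $780,500 × 0.00477 = $3,722.985
Brackenridge County: $780,500 × 0.00338 = $2,638.09
Total = $22,837.43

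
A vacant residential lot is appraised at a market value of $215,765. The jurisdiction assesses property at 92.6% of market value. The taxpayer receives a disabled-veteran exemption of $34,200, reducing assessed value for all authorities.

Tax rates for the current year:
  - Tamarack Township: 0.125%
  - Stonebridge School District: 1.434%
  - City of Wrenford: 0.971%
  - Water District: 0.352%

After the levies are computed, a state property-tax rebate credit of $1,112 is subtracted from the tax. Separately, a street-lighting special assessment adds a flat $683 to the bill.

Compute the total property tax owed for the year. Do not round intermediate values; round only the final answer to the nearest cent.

Assessed value = $215,765 × 0.926 = $199,798.39
Taxable value = $199,798.39 − $34,200 = $165,598.39
Tamarack Township: $165,598.39 × 0.00125 = $206.9979875
Stonebridge School District: $165,598.39 × 0.01434 = $2,374.6809126
City of Wrenford: $165,598.39 × 0.00971 = $1,607.9603669
Water District: $165,598.39 × 0.00352 = $582.9063328
Levies subtotal = $4,772.5455998
After credit = $4,772.5455998 − $1,112 = $3,660.5455998
Total = $3,660.5455998 + $683 = $4,343.5455998

$4,343.55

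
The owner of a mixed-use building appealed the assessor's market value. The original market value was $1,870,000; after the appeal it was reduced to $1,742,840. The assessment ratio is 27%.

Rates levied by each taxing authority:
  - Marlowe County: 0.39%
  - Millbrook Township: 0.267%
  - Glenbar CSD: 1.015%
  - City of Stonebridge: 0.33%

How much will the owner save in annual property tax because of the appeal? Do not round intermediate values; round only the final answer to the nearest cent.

$687.35

Old assessed value = $1,870,000 × 0.27 = $504,900
New assessed value = $1,742,840 × 0.27 = $470,566.8
Combined rate = 0.0039 + 0.00267 + 0.01015 + 0.0033 = 0.02002
Old tax = $504,900 × 0.02002 = $10,108.098
New tax = $470,566.8 × 0.02002 = $9,420.747336
Reduction = $10,108.098 − $9,420.747336 = $687.350664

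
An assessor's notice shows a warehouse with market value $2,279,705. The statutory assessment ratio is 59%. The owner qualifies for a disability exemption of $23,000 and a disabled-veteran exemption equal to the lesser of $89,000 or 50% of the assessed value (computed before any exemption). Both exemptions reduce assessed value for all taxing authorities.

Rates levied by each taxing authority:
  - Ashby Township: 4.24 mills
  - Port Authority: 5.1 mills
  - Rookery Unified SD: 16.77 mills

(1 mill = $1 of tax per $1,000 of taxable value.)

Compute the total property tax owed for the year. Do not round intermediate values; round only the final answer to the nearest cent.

$32,194.31

Assessed value = $2,279,705 × 0.59 = $1,345,025.95
Disabled-veteran exemption = min($89,000, 50% × $1,345,025.95) = min($89,000, $672,512.975) = $89,000 (dollar cap binds)
Taxable value = $1,345,025.95 − $23,000 − $89,000 = $1,233,025.95
Ashby Township: $1,233,025.95 × 0.00424 = $5,228.030028
Port Authority: $1,233,025.95 × 0.0051 = $6,288.432345
Rookery Unified SD: $1,233,025.95 × 0.01677 = $20,677.8451815
Total = $32,194.3075545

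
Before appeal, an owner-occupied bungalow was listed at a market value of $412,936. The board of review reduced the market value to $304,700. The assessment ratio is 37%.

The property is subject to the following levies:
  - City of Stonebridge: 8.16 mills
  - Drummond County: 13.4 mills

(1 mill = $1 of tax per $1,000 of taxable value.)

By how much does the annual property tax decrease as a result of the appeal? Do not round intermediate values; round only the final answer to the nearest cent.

Old assessed value = $412,936 × 0.37 = $152,786.32
New assessed value = $304,700 × 0.37 = $112,739
Combined rate = 0.00816 + 0.0134 = 0.02156
Old tax = $152,786.32 × 0.02156 = $3,294.0730592
New tax = $112,739 × 0.02156 = $2,430.65284
Reduction = $3,294.0730592 − $2,430.65284 = $863.4202192

$863.42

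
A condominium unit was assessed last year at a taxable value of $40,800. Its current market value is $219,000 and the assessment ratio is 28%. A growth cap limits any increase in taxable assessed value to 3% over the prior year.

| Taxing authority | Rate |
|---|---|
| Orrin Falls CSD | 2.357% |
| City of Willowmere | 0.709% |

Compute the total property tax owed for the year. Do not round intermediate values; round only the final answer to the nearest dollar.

$1,288

Uncapped assessed value = $219,000 × 0.28 = $61,320
Cap limit = $40,800 × 1.03 = $42,024
Taxable assessed value = min($61,320, $42,024) = $42,024 (cap binds)
Orrin Falls CSD: $42,024 × 0.02357 = $990.50568
City of Willowmere: $42,024 × 0.00709 = $297.95016
Total = $1,288.45584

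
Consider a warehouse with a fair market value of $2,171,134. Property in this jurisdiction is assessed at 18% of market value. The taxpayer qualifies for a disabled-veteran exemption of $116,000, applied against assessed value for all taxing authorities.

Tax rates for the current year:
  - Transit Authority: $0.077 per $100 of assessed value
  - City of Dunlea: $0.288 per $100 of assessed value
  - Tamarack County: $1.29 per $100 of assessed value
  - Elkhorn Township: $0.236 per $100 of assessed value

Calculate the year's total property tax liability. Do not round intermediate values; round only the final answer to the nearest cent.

Assessed value = $2,171,134 × 0.18 = $390,804.12
Taxable value = $390,804.12 − $116,000 = $274,804.12
Transit Authority: $274,804.12 × 0.00077 = $211.5991724
City of Dunlea: $274,804.12 × 0.00288 = $791.4358656
Tamarack County: $274,804.12 × 0.0129 = $3,544.973148
Elkhorn Township: $274,804.12 × 0.00236 = $648.5377232
Total = $211.5991724 + $791.4358656 + $3,544.973148 + $648.5377232 = $5,196.5459092

$5,196.55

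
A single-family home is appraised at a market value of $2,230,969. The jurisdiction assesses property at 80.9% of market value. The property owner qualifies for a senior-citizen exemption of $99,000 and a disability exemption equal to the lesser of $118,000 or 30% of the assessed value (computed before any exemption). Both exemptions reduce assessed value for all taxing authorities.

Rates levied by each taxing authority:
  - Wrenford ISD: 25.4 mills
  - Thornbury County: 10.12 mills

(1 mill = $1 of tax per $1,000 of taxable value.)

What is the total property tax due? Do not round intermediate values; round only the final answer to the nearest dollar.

$56,401

Assessed value = $2,230,969 × 0.809 = $1,804,853.921
Disability exemption = min($118,000, 30% × $1,804,853.921) = min($118,000, $541,456.1763) = $118,000 (dollar cap binds)
Taxable value = $1,804,853.921 − $99,000 − $118,000 = $1,587,853.921
Wrenford ISD: $1,587,853.921 × 0.0254 = $40,331.4895934
Thornbury County: $1,587,853.921 × 0.01012 = $16,069.08168052
Total = $56,400.57127392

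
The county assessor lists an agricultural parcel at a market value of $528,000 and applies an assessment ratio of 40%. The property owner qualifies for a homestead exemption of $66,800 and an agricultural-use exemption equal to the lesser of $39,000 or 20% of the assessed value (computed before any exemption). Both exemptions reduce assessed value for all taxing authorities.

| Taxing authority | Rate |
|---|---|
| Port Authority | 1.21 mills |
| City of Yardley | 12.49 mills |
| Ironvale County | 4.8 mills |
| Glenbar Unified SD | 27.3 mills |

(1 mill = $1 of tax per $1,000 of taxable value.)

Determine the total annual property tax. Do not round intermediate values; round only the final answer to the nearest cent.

$4,827.32

Assessed value = $528,000 × 0.4 = $211,200
Agricultural-use exemption = min($39,000, 20% × $211,200) = min($39,000, $42,240) = $39,000 (dollar cap binds)
Taxable value = $211,200 − $66,800 − $39,000 = $105,400
Port Authority: $105,400 × 0.00121 = $127.534
City of Yardley: $105,400 × 0.01249 = $1,316.446
Ironvale County: $105,400 × 0.0048 = $505.92
Glenbar Unified SD: $105,400 × 0.0273 = $2,877.42
Total = $4,827.32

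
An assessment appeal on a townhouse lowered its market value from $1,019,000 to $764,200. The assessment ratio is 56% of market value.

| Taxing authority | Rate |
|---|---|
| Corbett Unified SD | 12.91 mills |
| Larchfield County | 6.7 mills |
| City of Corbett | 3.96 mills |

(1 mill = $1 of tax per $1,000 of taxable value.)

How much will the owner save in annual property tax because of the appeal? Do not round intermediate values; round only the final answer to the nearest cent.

$3,363.16

Old assessed value = $1,019,000 × 0.56 = $570,640
New assessed value = $764,200 × 0.56 = $427,952
Combined rate = 0.01291 + 0.0067 + 0.00396 = 0.02357
Old tax = $570,640 × 0.02357 = $13,449.9848
New tax = $427,952 × 0.02357 = $10,086.82864
Reduction = $13,449.9848 − $10,086.82864 = $3,363.15616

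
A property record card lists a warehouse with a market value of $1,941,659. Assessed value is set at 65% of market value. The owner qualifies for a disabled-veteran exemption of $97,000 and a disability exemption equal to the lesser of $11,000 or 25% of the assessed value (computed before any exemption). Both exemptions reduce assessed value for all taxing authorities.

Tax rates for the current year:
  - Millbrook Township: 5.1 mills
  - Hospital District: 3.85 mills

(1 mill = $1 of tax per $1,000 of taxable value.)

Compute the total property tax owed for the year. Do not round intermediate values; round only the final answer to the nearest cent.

$10,329.00

Assessed value = $1,941,659 × 0.65 = $1,262,078.35
Disability exemption = min($11,000, 25% × $1,262,078.35) = min($11,000, $315,519.5875) = $11,000 (dollar cap binds)
Taxable value = $1,262,078.35 − $97,000 − $11,000 = $1,154,078.35
Millbrook Township: $1,154,078.35 × 0.0051 = $5,885.799585
Hospital District: $1,154,078.35 × 0.00385 = $4,443.2016475
Total = $10,329.0012325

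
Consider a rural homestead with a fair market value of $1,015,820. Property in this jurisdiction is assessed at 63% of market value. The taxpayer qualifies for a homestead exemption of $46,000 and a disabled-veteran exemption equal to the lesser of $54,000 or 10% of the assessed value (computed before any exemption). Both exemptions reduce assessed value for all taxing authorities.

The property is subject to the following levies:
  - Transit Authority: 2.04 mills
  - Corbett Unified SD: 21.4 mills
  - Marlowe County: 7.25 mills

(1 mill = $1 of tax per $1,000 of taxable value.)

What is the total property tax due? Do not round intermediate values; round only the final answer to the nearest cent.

$16,571.57

Assessed value = $1,015,820 × 0.63 = $639,966.6
Disabled-veteran exemption = min($54,000, 10% × $639,966.6) = min($54,000, $63,996.66) = $54,000 (dollar cap binds)
Taxable value = $639,966.6 − $46,000 − $54,000 = $539,966.6
Transit Authority: $539,966.6 × 0.00204 = $1,101.531864
Corbett Unified SD: $539,966.6 × 0.0214 = $11,555.28524
Marlowe County: $539,966.6 × 0.00725 = $3,914.75785
Total = $16,571.574954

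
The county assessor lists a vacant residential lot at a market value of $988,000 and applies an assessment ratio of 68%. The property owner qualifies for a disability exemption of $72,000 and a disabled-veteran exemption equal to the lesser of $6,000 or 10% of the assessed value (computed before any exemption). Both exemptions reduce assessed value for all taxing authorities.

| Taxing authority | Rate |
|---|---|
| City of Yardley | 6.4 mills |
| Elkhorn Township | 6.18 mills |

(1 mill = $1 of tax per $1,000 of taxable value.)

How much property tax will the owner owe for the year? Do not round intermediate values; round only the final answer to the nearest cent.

Assessed value = $988,000 × 0.68 = $671,840
Disabled-veteran exemption = min($6,000, 10% × $671,840) = min($6,000, $67,184) = $6,000 (dollar cap binds)
Taxable value = $671,840 − $72,000 − $6,000 = $593,840
City of Yardley: $593,840 × 0.0064 = $3,800.576
Elkhorn Township: $593,840 × 0.00618 = $3,669.9312
Total = $7,470.5072

$7,470.51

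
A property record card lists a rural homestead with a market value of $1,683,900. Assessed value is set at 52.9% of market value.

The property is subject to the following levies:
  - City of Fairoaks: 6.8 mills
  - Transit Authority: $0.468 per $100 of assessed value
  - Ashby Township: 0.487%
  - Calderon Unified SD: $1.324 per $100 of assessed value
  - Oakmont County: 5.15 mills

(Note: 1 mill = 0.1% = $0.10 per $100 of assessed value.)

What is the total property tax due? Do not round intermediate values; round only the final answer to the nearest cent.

Assessed value = $1,683,900 × 0.529 = $890,783.1
City of Fairoaks: $890,783.1 × 0.0068 = $6,057.32508
Transit Authority: $890,783.1 × 0.00468 = $4,168.864908
Ashby Township: $890,783.1 × 0.00487 = $4,338.113697
Calderon Unified SD: $890,783.1 × 0.01324 = $11,793.968244
Oakmont County: $890,783.1 × 0.00515 = $4,587.532965
Total = $30,945.804894

$30,945.80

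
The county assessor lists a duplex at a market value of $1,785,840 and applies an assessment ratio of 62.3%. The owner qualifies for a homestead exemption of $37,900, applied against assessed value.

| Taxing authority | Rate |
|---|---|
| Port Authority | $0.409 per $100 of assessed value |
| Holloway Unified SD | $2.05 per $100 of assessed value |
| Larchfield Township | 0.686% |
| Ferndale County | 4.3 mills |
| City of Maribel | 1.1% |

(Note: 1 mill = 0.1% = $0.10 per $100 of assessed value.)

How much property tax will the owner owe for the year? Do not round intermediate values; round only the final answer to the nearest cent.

$50,241.21

Assessed value = $1,785,840 × 0.623 = $1,112,578.32
Taxable value = $1,112,578.32 − $37,900 = $1,074,678.32
Port Authority: $1,074,678.32 × 0.00409 = $4,395.4343288
Holloway Unified SD: $1,074,678.32 × 0.0205 = $22,030.90556
Larchfield Township: $1,074,678.32 × 0.00686 = $7,372.2932752
Ferndale County: $1,074,678.32 × 0.0043 = $4,621.116776
City of Maribel: $1,074,678.32 × 0.011 = $11,821.46152
Total = $50,241.21146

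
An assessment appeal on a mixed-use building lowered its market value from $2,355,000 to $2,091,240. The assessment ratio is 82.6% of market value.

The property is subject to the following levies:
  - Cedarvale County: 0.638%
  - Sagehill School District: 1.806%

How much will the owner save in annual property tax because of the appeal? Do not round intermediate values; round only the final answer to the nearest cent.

Old assessed value = $2,355,000 × 0.826 = $1,945,230
New assessed value = $2,091,240 × 0.826 = $1,727,364.24
Combined rate = 0.00638 + 0.01806 = 0.02444
Old tax = $1,945,230 × 0.02444 = $47,541.4212
New tax = $1,727,364.24 × 0.02444 = $42,216.7820256
Reduction = $47,541.4212 − $42,216.7820256 = $5,324.6391744

$5,324.64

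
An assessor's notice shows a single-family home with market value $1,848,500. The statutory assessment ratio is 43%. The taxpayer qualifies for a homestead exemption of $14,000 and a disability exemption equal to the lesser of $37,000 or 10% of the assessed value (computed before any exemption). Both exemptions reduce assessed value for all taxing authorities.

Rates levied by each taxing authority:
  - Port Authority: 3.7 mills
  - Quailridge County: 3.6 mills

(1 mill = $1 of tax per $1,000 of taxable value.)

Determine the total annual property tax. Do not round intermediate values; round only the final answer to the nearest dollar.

$5,430

Assessed value = $1,848,500 × 0.43 = $794,855
Disability exemption = min($37,000, 10% × $794,855) = min($37,000, $79,485.5) = $37,000 (dollar cap binds)
Taxable value = $794,855 − $14,000 − $37,000 = $743,855
Port Authority: $743,855 × 0.0037 = $2,752.2635
Quailridge County: $743,855 × 0.0036 = $2,677.878
Total = $5,430.1415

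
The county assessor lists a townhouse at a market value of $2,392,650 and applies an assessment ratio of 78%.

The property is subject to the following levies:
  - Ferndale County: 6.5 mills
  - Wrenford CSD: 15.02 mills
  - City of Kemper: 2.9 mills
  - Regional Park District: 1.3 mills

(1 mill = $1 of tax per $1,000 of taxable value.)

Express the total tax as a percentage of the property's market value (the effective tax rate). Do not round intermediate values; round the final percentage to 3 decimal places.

Assessed value = $2,392,650 × 0.78 = $1,866,267
Ferndale County: $1,866,267 × 0.0065 = $12,130.7355
Wrenford CSD: $1,866,267 × 0.01502 = $28,031.33034
City of Kemper: $1,866,267 × 0.0029 = $5,412.1743
Regional Park District: $1,866,267 × 0.0013 = $2,426.1471
Total tax = $48,000.38724
Effective rate = $48,000.38724 ÷ $2,392,650 = 2.006% of market value

2.006%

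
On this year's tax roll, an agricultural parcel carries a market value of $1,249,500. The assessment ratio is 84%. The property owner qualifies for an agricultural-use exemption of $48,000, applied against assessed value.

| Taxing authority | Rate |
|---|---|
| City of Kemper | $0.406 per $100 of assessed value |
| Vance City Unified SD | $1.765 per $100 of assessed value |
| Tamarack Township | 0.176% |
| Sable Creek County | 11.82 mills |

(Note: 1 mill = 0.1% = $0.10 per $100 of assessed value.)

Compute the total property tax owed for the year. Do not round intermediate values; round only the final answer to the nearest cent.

$35,345.76

Assessed value = $1,249,500 × 0.84 = $1,049,580
Taxable value = $1,049,580 − $48,000 = $1,001,580
City of Kemper: $1,001,580 × 0.00406 = $4,066.4148
Vance City Unified SD: $1,001,580 × 0.01765 = $17,677.887
Tamarack Township: $1,001,580 × 0.00176 = $1,762.7808
Sable Creek County: $1,001,580 × 0.01182 = $11,838.6756
Total = $35,345.7582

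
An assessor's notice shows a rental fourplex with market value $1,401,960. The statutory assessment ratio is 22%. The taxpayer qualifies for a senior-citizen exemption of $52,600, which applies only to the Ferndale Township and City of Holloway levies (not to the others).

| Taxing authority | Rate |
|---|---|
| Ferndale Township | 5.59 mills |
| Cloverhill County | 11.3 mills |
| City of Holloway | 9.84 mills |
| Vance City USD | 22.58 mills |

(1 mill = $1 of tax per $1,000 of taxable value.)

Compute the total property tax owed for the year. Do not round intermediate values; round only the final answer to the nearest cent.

Assessed value = $1,401,960 × 0.22 = $308,431.2
Ferndale Township: ($308,431.2 − $52,600) × 0.00559 = $255,831.2 × 0.00559 = $1,430.096408
Cloverhill County: $308,431.2 × 0.0113 = $3,485.27256
City of Holloway: ($308,431.2 − $52,600) × 0.00984 = $255,831.2 × 0.00984 = $2,517.379008
Vance City USD: $308,431.2 × 0.02258 = $6,964.376496
Total = $14,397.124472

$14,397.12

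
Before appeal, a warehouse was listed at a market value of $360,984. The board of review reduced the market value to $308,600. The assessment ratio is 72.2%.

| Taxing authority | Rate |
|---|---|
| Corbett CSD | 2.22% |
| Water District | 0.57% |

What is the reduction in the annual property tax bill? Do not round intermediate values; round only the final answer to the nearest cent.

$1,055.21

Old assessed value = $360,984 × 0.722 = $260,630.448
New assessed value = $308,600 × 0.722 = $222,809.2
Combined rate = 0.0222 + 0.0057 = 0.0279
Old tax = $260,630.448 × 0.0279 = $7,271.5894992
New tax = $222,809.2 × 0.0279 = $6,216.37668
Reduction = $7,271.5894992 − $6,216.37668 = $1,055.2128192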